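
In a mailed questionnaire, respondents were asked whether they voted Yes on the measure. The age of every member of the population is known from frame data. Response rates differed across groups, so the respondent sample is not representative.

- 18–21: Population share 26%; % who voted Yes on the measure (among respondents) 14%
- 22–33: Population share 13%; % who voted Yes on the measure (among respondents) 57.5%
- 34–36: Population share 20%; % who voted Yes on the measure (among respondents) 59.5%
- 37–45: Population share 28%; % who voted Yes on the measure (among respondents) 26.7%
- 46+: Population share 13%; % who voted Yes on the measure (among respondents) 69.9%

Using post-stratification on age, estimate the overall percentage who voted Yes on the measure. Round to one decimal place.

Reweight to the known age distribution:
  18–21: 0.26 × 14 = 3.64
  22–33: 0.13 × 57.5 = 7.475
  34–36: 0.2 × 59.5 = 11.9
  37–45: 0.28 × 26.7 = 7.476
  46+: 0.13 × 69.9 = 9.087
Post-stratified estimate = 39.578 → 39.6%.

39.6%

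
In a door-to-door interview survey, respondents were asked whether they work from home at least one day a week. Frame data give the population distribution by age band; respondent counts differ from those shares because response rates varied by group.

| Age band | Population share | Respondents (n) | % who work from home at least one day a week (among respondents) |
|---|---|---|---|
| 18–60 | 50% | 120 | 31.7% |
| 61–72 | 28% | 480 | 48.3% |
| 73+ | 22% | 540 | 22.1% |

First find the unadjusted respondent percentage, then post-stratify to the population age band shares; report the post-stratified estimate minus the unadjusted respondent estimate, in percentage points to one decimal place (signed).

Unadjusted (pooled respondent) estimate weights by respondent counts:
  (120/1140)×31.7 + (480/1140)×48.3 + (540/1140)×22.1 = 34.1421%
Reweighting by population age band shares:
  0.5×31.7 + 0.28×48.3 + 0.22×22.1 = 34.236%
Difference = 34.236 − 34.1421 = 0.0939 pp.

+0.1 percentage points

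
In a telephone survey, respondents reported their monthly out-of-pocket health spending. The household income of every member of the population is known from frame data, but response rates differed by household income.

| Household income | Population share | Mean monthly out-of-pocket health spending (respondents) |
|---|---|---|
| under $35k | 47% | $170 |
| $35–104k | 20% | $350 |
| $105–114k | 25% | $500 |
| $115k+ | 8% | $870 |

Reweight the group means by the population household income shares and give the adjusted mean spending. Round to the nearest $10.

Post-stratification weights by population share, not respondent share:
  under $35k: 0.47 × 170 = 79.9
  $35–104k: 0.2 × 350 = 70
  $105–114k: 0.25 × 500 = 125
  $115k+: 0.08 × 870 = 69.6
Post-stratified estimate = 344.5 → $340.

$340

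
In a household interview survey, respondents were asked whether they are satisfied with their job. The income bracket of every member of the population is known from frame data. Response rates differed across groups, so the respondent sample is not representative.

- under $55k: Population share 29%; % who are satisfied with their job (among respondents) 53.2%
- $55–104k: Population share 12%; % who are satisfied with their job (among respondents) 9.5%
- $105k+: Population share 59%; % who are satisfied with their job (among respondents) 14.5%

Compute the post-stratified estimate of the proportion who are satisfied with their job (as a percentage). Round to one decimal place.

25.1%

Post-stratification weights by population share, not respondent share:
  under $55k: 0.29 × 53.2 = 15.428
  $55–104k: 0.12 × 9.5 = 1.14
  $105k+: 0.59 × 14.5 = 8.555
Post-stratified estimate = 25.123 → 25.1%.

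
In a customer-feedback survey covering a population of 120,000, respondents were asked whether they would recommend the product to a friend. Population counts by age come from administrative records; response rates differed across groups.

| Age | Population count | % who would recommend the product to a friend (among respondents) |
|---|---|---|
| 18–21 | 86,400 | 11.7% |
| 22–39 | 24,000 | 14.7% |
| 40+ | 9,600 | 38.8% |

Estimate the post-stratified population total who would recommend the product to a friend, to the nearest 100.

17,400

Estimated count per cell = population count × respondent percentage:
  18–21: 86,400 × 11.7% = 10108.8
  22–39: 24,000 × 14.7% = 3528
  40+: 9,600 × 38.8% = 3724.8
Estimated total = 17361.6 → 17,400.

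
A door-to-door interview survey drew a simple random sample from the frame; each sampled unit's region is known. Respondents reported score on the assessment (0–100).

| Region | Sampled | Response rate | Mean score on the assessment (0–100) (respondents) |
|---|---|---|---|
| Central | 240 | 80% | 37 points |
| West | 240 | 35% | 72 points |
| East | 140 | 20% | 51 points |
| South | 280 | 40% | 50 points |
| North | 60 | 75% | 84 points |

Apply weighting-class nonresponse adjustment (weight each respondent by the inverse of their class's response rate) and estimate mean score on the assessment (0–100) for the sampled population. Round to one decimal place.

54.5

Each respondent's weight = sampled/responded in their class; summing within a class gives n_sampled, so:
  Central: 240 × 37 = 8880
  West: 240 × 72 = 17,280
  East: 140 × 51 = 7140
  South: 280 × 50 = 14,000
  North: 60 × 84 = 5040
Adjusted estimate = 52,340 / 960 = 54.5208 → 54.5.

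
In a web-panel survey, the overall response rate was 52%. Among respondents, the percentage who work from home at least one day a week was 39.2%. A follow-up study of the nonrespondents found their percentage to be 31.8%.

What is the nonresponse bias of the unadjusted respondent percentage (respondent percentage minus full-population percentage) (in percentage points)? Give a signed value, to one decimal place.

Nonresponse fraction = 1 − 0.52 = 0.48.
Bias = (nonresponse fraction) × (respondent percentage − nonrespondent percentage)
     = 0.48 × (39.2 − 31.8) = 0.48 × 7.4 = 3.552.

+3.6 percentage points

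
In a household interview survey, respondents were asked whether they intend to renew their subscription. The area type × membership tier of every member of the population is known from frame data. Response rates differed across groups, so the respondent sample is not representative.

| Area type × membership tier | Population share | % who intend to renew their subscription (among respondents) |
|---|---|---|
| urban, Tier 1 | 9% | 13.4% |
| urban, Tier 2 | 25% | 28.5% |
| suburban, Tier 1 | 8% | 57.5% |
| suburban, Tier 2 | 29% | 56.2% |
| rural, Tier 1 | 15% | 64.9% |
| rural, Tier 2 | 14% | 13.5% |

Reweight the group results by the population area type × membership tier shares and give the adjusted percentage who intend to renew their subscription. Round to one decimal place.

Post-stratification weights by population share, not respondent share:
  urban, Tier 1: 0.09 × 13.4 = 1.206
  urban, Tier 2: 0.25 × 28.5 = 7.125
  suburban, Tier 1: 0.08 × 57.5 = 4.6
  suburban, Tier 2: 0.29 × 56.2 = 16.298
  rural, Tier 1: 0.15 × 64.9 = 9.735
  rural, Tier 2: 0.14 × 13.5 = 1.89
Post-stratified estimate = 40.854 → 40.9%.

40.9%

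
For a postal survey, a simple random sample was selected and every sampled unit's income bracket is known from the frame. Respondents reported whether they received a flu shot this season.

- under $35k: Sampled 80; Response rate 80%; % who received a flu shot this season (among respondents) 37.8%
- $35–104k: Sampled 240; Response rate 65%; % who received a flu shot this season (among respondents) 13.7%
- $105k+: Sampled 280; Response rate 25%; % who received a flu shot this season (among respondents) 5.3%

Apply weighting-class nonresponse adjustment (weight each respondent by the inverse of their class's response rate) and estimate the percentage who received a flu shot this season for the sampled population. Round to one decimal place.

Weighting each respondent by the inverse class response rate inflates each class back to its sampled size, so the class weight is n_sampled:
  under $35k: 80 × 37.8 = 3024
  $35–104k: 240 × 13.7 = 3288
  $105k+: 280 × 5.3 = 1484
Adjusted estimate = 7796 / 600 = 12.9933 → 13.0%.

13.0%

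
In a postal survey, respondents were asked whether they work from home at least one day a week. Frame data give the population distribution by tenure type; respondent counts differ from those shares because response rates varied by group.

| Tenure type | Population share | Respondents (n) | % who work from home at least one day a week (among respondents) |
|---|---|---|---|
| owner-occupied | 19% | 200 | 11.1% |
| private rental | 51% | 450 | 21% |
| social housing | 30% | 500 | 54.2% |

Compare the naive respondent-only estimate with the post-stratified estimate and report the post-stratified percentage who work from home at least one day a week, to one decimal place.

Without adjustment, the pooled respondent share is:
  (200/1150)×11.1 + (450/1150)×21 + (500/1150)×54.2 = 33.713%
Post-stratified estimate weights by population shares:
  0.19×11.1 + 0.51×21 + 0.3×54.2 = 29.079%

29.1%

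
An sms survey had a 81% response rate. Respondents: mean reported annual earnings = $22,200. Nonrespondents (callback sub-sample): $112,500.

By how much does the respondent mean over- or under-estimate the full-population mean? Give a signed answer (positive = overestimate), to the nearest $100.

-$17,200

Nonresponse fraction = 1 − 0.81 = 0.19.
Bias = (nonresponse fraction) × (respondent mean − nonrespondent mean)
     = 0.19 × (22,200 − 112,500) = 0.19 × -90,300 = -17,157.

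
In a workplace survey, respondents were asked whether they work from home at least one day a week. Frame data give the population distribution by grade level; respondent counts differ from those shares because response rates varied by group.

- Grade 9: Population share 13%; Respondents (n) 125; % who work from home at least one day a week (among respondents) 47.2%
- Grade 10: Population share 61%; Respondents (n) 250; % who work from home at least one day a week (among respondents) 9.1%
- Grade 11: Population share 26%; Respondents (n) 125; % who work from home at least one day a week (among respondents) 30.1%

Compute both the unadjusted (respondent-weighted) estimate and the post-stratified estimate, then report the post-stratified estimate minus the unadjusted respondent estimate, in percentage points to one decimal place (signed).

-4.4 percentage points

Without adjustment, the pooled respondent share is:
  (125/500)×47.2 + (250/500)×9.1 + (125/500)×30.1 = 23.875%
Reweighting by population grade level shares:
  0.13×47.2 + 0.61×9.1 + 0.26×30.1 = 19.513%
Difference = 19.513 − 23.875 = -4.362 pp.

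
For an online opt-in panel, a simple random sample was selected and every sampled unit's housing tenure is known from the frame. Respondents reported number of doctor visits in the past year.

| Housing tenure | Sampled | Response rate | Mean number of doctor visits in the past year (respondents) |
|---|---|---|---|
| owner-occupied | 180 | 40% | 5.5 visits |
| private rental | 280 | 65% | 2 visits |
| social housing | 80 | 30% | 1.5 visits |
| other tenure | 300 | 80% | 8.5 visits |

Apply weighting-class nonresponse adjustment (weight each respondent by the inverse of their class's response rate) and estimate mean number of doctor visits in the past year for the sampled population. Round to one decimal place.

5.0

Weighting each respondent by the inverse class response rate inflates each class back to its sampled size, so the class weight is n_sampled:
  owner-occupied: 180 × 5.5 = 990
  private rental: 280 × 2 = 560
  social housing: 80 × 1.5 = 120
  other tenure: 300 × 8.5 = 2550
Adjusted estimate = 4220 / 840 = 5.02381 → 5.0.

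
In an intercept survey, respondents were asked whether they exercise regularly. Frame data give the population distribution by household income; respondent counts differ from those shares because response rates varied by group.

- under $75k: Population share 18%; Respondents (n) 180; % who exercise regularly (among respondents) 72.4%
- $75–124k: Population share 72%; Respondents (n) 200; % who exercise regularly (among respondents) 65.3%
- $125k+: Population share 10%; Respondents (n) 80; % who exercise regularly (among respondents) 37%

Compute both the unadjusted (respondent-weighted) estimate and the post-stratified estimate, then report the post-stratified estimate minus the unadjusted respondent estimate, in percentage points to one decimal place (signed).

Naive respondent-only estimate (weights = respondent counts):
  (180/460)×72.4 + (200/460)×65.3 + (80/460)×37 = 63.1565%
Post-stratified estimate weights by population shares:
  0.18×72.4 + 0.72×65.3 + 0.1×37 = 63.748%
Difference = 63.748 − 63.1565 = 0.5915 pp.

+0.6 percentage points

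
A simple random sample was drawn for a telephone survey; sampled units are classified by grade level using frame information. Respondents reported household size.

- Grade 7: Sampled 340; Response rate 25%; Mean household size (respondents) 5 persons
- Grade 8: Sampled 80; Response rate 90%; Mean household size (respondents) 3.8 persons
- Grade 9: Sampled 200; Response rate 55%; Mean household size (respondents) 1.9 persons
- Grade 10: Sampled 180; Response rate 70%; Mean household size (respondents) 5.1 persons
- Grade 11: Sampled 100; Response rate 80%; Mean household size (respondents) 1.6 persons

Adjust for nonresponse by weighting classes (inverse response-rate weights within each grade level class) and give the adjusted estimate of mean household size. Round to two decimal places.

Weighting each respondent by the inverse class response rate inflates each class back to its sampled size, so the class weight is n_sampled:
  Grade 7: 340 × 5 = 1700
  Grade 8: 80 × 3.8 = 304
  Grade 9: 200 × 1.9 = 380
  Grade 10: 180 × 5.1 = 918
  Grade 11: 100 × 1.6 = 160
Adjusted estimate = 3462 / 900 = 3.84667 → 3.85.

3.85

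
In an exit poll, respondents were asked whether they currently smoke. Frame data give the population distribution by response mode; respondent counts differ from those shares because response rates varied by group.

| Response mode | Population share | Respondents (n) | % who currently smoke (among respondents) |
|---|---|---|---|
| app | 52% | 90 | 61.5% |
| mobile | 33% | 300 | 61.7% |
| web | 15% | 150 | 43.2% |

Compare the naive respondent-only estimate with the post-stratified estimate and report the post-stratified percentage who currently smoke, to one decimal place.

58.8%

Without adjustment, the pooled respondent share is:
  (90/540)×61.5 + (300/540)×61.7 + (150/540)×43.2 = 56.5278%
Reweighting by population response mode shares:
  0.52×61.5 + 0.33×61.7 + 0.15×43.2 = 58.821%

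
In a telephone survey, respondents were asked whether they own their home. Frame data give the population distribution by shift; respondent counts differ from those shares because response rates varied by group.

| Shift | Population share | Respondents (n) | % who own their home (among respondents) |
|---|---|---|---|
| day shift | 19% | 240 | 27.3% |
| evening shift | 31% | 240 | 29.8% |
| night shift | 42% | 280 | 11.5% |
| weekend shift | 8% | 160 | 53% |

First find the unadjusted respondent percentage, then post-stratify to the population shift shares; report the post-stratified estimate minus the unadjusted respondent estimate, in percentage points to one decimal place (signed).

-4.1 percentage points

Without adjustment, the pooled respondent share is:
  (240/920)×27.3 + (240/920)×29.8 + (280/920)×11.5 + (160/920)×53 = 27.613%
Reweighting by population shift shares:
  0.19×27.3 + 0.31×29.8 + 0.42×11.5 + 0.08×53 = 23.495%
Difference = 23.495 − 27.613 = -4.118 pp.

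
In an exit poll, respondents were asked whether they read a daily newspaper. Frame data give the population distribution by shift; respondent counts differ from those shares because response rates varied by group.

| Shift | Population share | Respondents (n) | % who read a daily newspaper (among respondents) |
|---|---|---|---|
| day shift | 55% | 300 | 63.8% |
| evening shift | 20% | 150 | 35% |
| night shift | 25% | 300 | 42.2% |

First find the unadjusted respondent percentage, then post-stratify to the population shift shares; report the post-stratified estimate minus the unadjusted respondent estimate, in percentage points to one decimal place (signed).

Without adjustment, the pooled respondent share is:
  (300/750)×63.8 + (150/750)×35 + (300/750)×42.2 = 49.4%
Reweighting by population shift shares:
  0.55×63.8 + 0.2×35 + 0.25×42.2 = 52.64%
Difference = 52.64 − 49.4 = 3.24 pp.

+3.2 percentage points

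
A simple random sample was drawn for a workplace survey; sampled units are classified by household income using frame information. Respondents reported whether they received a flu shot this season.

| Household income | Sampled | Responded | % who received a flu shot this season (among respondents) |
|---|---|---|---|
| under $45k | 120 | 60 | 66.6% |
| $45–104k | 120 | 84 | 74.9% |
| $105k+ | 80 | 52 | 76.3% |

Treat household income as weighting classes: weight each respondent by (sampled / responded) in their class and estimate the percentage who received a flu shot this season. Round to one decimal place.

Response rates by class: under $45k 60/120 = 50%, $45–104k 84/120 = 70%, $105k+ 52/80 = 65%.
Weighting each respondent by the inverse class response rate inflates each class back to its sampled size, so the class weight is n_sampled:
  under $45k: 120 × 66.6 = 7992
  $45–104k: 120 × 74.9 = 8988
  $105k+: 80 × 76.3 = 6104
Adjusted estimate = 23,084 / 320 = 72.1375 → 72.1%.

72.1%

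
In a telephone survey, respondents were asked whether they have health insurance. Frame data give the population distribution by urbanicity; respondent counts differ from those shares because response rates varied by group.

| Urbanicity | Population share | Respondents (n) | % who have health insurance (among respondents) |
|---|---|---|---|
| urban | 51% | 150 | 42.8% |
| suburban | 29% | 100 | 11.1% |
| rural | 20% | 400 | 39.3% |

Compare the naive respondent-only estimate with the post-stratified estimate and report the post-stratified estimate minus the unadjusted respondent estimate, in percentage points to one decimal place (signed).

-2.9 percentage points

Unadjusted (pooled respondent) estimate weights by respondent counts:
  (150/650)×42.8 + (100/650)×11.1 + (400/650)×39.3 = 35.7692%
Post-stratifying to population shares instead:
  0.51×42.8 + 0.29×11.1 + 0.2×39.3 = 32.907%
Difference = 32.907 − 35.7692 = -2.8622 pp.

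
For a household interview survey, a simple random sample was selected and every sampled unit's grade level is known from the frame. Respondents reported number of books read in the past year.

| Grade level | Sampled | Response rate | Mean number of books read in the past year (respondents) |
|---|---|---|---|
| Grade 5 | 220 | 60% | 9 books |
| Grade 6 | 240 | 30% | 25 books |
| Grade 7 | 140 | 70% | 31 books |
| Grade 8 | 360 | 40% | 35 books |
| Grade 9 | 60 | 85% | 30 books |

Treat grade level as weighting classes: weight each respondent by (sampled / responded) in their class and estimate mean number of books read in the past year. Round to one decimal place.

26.2

With weight = n_sampled/n_responded per class, the weighted class total is n_sampled:
  Grade 5: 220 × 9 = 1980
  Grade 6: 240 × 25 = 6000
  Grade 7: 140 × 31 = 4340
  Grade 8: 360 × 35 = 12,600
  Grade 9: 60 × 30 = 1800
Adjusted estimate = 26,720 / 1,020 = 26.1961 → 26.2.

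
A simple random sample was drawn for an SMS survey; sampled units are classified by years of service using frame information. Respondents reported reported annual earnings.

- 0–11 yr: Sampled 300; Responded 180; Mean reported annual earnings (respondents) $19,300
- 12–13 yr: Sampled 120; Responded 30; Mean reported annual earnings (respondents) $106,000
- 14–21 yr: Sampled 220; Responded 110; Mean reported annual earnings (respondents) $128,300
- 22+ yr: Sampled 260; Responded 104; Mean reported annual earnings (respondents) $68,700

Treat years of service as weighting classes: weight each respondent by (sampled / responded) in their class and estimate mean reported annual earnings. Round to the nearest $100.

Class response rates: 0–11 yr 180/300 = 60%, 12–13 yr 30/120 = 25%, 14–21 yr 110/220 = 50%, 22+ yr 104/260 = 40%.
Weighting each respondent by the inverse class response rate inflates each class back to its sampled size, so the class weight is n_sampled:
  0–11 yr: 300 × 19,300 = 5,790,000
  12–13 yr: 120 × 106,000 = 12,720,000
  14–21 yr: 220 × 128,300 = 28,226,000
  22+ yr: 260 × 68,700 = 17,862,000
Adjusted estimate = 64,598,000 / 900 = 71775.6 → $71,800.

$71,800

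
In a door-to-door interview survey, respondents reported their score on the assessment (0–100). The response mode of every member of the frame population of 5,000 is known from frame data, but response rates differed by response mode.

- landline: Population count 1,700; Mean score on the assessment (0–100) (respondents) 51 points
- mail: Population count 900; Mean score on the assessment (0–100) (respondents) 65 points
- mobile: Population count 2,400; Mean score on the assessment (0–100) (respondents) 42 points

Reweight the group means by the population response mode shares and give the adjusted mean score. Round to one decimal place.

49.2

Weight each group's respondent value by its population share:
  landline: (1,700/5,000) × 51 = 17.34
  mail: (900/5,000) × 65 = 11.7
  mobile: (2,400/5,000) × 42 = 20.16
Post-stratified estimate = 49.2 → 49.2.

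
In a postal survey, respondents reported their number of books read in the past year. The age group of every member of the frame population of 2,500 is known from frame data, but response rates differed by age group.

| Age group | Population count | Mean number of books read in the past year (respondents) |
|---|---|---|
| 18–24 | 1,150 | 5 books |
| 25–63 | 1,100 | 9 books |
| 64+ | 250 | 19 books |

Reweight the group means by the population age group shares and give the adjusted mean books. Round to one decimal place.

Each cell contributes population-share × respondent value:
  18–24: (1,150/2,500) × 5 = 2.3
  25–63: (1,100/2,500) × 9 = 3.96
  64+: (250/2,500) × 19 = 1.9
Post-stratified estimate = 8.16 → 8.2.

8.2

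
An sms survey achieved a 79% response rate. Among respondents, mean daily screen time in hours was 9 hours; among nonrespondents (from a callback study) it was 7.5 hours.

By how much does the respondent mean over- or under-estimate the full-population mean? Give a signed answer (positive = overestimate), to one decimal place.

+0.3

Nonresponse fraction = 1 − 0.79 = 0.21.
Bias = (nonresponse fraction) × (respondent mean − nonrespondent mean)
     = 0.21 × (9 − 7.5) = 0.21 × 1.5 = 0.315.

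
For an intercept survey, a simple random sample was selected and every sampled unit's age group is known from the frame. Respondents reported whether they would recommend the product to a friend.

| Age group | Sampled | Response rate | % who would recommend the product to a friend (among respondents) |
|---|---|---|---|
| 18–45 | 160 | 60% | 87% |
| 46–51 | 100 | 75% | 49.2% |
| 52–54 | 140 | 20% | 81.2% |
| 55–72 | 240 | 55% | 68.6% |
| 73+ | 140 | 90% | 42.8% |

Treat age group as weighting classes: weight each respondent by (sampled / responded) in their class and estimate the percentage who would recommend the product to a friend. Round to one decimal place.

67.5%

With weight = n_sampled/n_responded per class, the weighted class total is n_sampled:
  18–45: 160 × 87 = 13,920
  46–51: 100 × 49.2 = 4920
  52–54: 140 × 81.2 = 11,368
  55–72: 240 × 68.6 = 16,464
  73+: 140 × 42.8 = 5992
Adjusted estimate = 52,664 / 780 = 67.5179 → 67.5%.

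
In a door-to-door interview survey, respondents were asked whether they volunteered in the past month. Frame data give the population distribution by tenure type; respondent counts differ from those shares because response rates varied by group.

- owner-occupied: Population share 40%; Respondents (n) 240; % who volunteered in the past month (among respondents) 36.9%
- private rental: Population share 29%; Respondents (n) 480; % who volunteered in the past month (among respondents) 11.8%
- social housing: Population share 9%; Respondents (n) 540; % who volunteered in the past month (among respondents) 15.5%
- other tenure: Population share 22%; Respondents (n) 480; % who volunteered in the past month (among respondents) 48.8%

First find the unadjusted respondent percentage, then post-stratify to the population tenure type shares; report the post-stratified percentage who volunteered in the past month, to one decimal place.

30.3%

Naive respondent-only estimate (weights = respondent counts):
  (240/1740)×36.9 + (480/1740)×11.8 + (540/1740)×15.5 + (480/1740)×48.8 = 26.6172%
Post-stratifying to population shares instead:
  0.4×36.9 + 0.29×11.8 + 0.09×15.5 + 0.22×48.8 = 30.313%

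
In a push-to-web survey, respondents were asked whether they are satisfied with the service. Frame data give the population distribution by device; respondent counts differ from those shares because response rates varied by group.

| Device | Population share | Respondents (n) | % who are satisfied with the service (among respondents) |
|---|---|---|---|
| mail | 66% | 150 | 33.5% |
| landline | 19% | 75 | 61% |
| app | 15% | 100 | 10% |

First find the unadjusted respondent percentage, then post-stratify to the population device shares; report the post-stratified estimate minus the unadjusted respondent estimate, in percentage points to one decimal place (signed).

+2.6 percentage points

Unadjusted (pooled respondent) estimate weights by respondent counts:
  (150/325)×33.5 + (75/325)×61 + (100/325)×10 = 32.6154%
Post-stratifying to population shares instead:
  0.66×33.5 + 0.19×61 + 0.15×10 = 35.2%
Difference = 35.2 − 32.6154 = 2.5846 pp.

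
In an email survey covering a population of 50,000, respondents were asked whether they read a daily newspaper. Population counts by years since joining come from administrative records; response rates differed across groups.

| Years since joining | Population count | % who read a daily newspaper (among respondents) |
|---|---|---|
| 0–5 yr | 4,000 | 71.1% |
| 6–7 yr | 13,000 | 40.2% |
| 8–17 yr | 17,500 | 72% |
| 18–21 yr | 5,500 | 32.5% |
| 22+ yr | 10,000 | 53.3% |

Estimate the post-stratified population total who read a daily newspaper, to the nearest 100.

Each cell contributes its population count × the respondent rate:
  0–5 yr: 4,000 × 71.1% = 2844
  6–7 yr: 13,000 × 40.2% = 5226
  8–17 yr: 17,500 × 72% = 12,600
  18–21 yr: 5,500 × 32.5% = 1787.5
  22+ yr: 10,000 × 53.3% = 5330
Estimated total = 27787.5 → 27,800.

27,800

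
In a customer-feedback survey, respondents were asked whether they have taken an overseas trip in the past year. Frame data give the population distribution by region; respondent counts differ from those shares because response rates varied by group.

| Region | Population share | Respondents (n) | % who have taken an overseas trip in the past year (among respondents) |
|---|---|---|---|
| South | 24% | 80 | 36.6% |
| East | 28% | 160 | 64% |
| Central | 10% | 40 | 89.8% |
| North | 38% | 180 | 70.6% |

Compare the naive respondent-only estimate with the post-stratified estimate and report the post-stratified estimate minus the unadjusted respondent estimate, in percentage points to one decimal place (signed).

-1.5 percentage points

Without adjustment, the pooled respondent share is:
  (80/460)×36.6 + (160/460)×64 + (40/460)×89.8 + (180/460)×70.6 = 64.0609%
Post-stratifying to population shares instead:
  0.24×36.6 + 0.28×64 + 0.1×89.8 + 0.38×70.6 = 62.512%
Difference = 62.512 − 64.0609 = -1.5489 pp.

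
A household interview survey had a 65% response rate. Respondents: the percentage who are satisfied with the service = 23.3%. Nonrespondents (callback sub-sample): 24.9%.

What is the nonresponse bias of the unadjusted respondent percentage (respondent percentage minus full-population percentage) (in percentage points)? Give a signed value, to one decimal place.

-0.6 percentage points

Nonresponse fraction = 1 − 0.65 = 0.35.
Bias = (nonresponse fraction) × (respondent percentage − nonrespondent percentage)
     = 0.35 × (23.3 − 24.9) = 0.35 × -1.6 = -0.56.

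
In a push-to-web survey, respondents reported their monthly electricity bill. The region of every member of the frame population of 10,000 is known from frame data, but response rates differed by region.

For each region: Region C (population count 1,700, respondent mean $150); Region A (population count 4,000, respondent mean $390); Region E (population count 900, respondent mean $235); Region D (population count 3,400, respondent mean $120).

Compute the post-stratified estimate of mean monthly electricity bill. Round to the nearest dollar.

$243

Reweight to the known region distribution:
  Region C: (1,700/10,000) × 150 = 25.5
  Region A: (4,000/10,000) × 390 = 156
  Region E: (900/10,000) × 235 = 21.15
  Region D: (3,400/10,000) × 120 = 40.8
Post-stratified estimate = 243.45 → $243.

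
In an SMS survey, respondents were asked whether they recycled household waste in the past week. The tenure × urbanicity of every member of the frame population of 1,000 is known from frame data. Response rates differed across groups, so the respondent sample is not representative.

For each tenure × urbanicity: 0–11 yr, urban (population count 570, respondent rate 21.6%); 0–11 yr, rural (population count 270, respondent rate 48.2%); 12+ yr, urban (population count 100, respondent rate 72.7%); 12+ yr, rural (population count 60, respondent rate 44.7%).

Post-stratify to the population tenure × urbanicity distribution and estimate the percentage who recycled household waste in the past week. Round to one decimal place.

Reweight to the known tenure × urbanicity distribution:
  0–11 yr, urban: (570/1,000) × 21.6 = 12.312
  0–11 yr, rural: (270/1,000) × 48.2 = 13.014
  12+ yr, urban: (100/1,000) × 72.7 = 7.27
  12+ yr, rural: (60/1,000) × 44.7 = 2.682
Post-stratified estimate = 35.278 → 35.3%.

35.3%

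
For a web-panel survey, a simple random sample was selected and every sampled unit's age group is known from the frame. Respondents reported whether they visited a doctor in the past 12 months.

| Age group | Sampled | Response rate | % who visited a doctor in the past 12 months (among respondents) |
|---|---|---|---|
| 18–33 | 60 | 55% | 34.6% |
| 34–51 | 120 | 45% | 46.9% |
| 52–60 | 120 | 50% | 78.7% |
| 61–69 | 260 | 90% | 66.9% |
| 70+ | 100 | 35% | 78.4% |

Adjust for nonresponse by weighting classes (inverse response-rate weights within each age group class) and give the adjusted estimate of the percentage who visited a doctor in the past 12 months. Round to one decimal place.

With weight = n_sampled/n_responded per class, the weighted class total is n_sampled:
  18–33: 60 × 34.6 = 2076
  34–51: 120 × 46.9 = 5628
  52–60: 120 × 78.7 = 9444
  61–69: 260 × 66.9 = 17,394
  70+: 100 × 78.4 = 7840
Adjusted estimate = 42,382 / 660 = 64.2152 → 64.2%.

64.2%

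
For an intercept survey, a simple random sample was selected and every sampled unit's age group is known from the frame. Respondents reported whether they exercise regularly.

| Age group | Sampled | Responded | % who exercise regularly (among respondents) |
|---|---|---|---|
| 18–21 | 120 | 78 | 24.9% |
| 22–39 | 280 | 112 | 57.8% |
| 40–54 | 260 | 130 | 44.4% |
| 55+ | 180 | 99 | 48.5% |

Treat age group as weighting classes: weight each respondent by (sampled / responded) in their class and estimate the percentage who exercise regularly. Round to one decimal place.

Class response rates: 18–21 78/120 = 65%, 22–39 112/280 = 40%, 40–54 130/260 = 50%, 55+ 99/180 = 55%.
Each respondent's weight = sampled/responded in their class; summing within a class gives n_sampled, so:
  18–21: 120 × 24.9 = 2988
  22–39: 280 × 57.8 = 16,184
  40–54: 260 × 44.4 = 11,544
  55+: 180 × 48.5 = 8730
Adjusted estimate = 39,446 / 840 = 46.9595 → 47.0%.

47.0%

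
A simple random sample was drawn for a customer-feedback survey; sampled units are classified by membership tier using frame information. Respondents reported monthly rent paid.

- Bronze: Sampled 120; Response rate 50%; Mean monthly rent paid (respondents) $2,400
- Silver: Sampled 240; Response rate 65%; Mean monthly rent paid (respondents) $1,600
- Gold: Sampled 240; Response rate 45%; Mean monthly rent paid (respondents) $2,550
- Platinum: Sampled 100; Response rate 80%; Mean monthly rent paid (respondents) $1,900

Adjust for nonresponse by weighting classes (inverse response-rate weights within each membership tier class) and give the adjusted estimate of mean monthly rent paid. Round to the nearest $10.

Each respondent's weight = sampled/responded in their class; summing within a class gives n_sampled, so:
  Bronze: 120 × 2400 = 288,000
  Silver: 240 × 1600 = 384,000
  Gold: 240 × 2550 = 612,000
  Platinum: 100 × 1900 = 190,000
Adjusted estimate = 1,474,000 / 700 = 2105.71 → $2,110.

$2,110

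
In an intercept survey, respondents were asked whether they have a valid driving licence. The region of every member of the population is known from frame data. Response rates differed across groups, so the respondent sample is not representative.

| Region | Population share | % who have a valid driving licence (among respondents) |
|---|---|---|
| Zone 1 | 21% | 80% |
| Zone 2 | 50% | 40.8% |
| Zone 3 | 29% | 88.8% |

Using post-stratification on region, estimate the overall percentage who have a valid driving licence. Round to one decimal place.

Post-stratification weights by population share, not respondent share:
  Zone 1: 0.21 × 80 = 16.8
  Zone 2: 0.5 × 40.8 = 20.4
  Zone 3: 0.29 × 88.8 = 25.752
Post-stratified estimate = 62.952 → 63.0%.

63.0%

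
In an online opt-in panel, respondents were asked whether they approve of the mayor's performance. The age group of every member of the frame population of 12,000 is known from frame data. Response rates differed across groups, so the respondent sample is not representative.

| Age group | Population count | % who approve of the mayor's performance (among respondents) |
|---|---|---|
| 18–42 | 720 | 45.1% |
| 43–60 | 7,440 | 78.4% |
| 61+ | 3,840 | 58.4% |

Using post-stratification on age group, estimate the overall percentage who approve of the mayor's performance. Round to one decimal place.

Each cell contributes population-share × respondent value:
  18–42: (720/12,000) × 45.1 = 2.706
  43–60: (7,440/12,000) × 78.4 = 48.608
  61+: (3,840/12,000) × 58.4 = 18.688
Post-stratified estimate = 70.002 → 70.0%.

70.0%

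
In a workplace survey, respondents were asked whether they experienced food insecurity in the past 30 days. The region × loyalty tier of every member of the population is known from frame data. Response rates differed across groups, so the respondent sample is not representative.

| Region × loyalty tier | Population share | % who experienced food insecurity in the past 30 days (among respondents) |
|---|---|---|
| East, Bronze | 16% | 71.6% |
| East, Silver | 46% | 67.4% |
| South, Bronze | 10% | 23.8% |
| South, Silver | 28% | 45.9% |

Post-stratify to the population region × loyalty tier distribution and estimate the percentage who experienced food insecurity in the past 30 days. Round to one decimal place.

57.7%

Post-stratification weights by population share, not respondent share:
  East, Bronze: 0.16 × 71.6 = 11.456
  East, Silver: 0.46 × 67.4 = 31.004
  South, Bronze: 0.1 × 23.8 = 2.38
  South, Silver: 0.28 × 45.9 = 12.852
Post-stratified estimate = 57.692 → 57.7%.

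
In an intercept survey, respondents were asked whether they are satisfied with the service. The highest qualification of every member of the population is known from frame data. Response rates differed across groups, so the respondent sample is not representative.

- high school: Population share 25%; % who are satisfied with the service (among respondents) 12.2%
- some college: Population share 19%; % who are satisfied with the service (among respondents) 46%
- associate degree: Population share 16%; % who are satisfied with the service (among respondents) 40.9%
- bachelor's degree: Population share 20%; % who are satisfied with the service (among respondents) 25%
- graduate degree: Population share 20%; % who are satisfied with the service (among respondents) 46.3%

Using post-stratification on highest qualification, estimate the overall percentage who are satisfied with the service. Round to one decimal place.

32.6%

Reweight to the known highest qualification distribution:
  high school: 0.25 × 12.2 = 3.05
  some college: 0.19 × 46 = 8.74
  associate degree: 0.16 × 40.9 = 6.544
  bachelor's degree: 0.2 × 25 = 5
  graduate degree: 0.2 × 46.3 = 9.26
Post-stratified estimate = 32.594 → 32.6%.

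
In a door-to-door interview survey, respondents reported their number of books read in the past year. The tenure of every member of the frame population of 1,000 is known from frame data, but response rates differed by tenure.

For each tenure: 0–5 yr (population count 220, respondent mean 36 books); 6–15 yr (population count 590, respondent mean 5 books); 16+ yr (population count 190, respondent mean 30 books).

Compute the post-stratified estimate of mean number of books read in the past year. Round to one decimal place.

Each cell contributes population-share × respondent value:
  0–5 yr: (220/1,000) × 36 = 7.92
  6–15 yr: (590/1,000) × 5 = 2.95
  16+ yr: (190/1,000) × 30 = 5.7
Post-stratified estimate = 16.57 → 16.6.

16.6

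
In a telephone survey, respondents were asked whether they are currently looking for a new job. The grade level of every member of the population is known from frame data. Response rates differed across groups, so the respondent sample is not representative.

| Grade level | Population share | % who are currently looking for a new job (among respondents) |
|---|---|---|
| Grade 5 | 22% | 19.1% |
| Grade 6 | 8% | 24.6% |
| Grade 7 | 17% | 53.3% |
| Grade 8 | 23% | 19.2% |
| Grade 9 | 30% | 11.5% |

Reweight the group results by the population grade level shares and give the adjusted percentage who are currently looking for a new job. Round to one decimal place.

23.1%

Post-stratification weights by population share, not respondent share:
  Grade 5: 0.22 × 19.1 = 4.202
  Grade 6: 0.08 × 24.6 = 1.968
  Grade 7: 0.17 × 53.3 = 9.061
  Grade 8: 0.23 × 19.2 = 4.416
  Grade 9: 0.3 × 11.5 = 3.45
Post-stratified estimate = 23.097 → 23.1%.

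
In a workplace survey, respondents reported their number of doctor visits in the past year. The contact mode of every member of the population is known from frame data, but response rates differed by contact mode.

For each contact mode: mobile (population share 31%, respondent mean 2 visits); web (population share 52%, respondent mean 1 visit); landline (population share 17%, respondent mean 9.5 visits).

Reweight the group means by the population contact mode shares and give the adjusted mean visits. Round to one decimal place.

2.8

Each cell contributes population-share × respondent value:
  mobile: 0.31 × 2 = 0.62
  web: 0.52 × 1 = 0.52
  landline: 0.17 × 9.5 = 1.615
Post-stratified estimate = 2.755 → 2.8.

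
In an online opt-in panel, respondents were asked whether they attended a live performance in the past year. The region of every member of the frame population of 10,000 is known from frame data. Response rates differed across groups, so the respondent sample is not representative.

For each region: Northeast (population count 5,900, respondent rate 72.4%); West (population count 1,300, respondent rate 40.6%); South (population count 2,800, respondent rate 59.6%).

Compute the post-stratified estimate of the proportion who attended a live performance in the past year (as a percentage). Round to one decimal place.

64.7%

Reweight to the known region distribution:
  Northeast: (5,900/10,000) × 72.4 = 42.716
  West: (1,300/10,000) × 40.6 = 5.278
  South: (2,800/10,000) × 59.6 = 16.688
Post-stratified estimate = 64.682 → 64.7%.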